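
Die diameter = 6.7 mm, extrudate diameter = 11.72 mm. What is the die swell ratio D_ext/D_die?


Die swell ratio = D_extrudate / D_die
= 11.72 / 6.7
= 1.749

Die swell = 1.749


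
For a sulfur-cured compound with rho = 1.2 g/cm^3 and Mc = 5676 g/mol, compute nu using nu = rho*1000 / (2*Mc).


nu = rho * 1000 / (2 * Mc)
nu = 1.2 * 1000 / (2 * 5676)
nu = 1200.0 / 11352
nu = 0.1057 mol/L

0.1057 mol/L


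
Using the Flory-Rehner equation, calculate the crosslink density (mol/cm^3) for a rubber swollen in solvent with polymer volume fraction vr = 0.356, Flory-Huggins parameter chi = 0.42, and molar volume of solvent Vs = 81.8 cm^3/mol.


ln(1 - vr) = ln(1 - 0.356) = -0.4401
Numerator = -((-0.4401) + 0.356 + 0.42 * 0.356^2) = 0.0308
Denominator = 81.8 * (0.356^(1/3) - 0.356/2) = 43.4140
nu = 0.0308 / 43.4140 = 7.1008e-04 mol/cm^3

7.1008e-04 mol/cm^3


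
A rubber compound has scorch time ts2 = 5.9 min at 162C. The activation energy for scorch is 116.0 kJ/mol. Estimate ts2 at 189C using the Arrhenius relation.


Convert temperatures: T1 = 162 + 273.15 = 435.15 K, T2 = 189 + 273.15 = 462.15 K
ts2_new = 5.9 * exp(116000 / 8.314 * (1/462.15 - 1/435.15))
1/T2 - 1/T1 = -1.3426e-04
ts2_new = 0.91 min

0.91 min


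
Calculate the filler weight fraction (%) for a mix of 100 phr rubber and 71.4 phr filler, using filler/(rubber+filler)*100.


Filler % = filler / (rubber + filler) * 100
= 71.4 / (100 + 71.4) * 100
= 71.4 / 171.4 * 100
= 41.66%

41.66%


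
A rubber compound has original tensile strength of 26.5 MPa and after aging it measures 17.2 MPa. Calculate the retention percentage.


Retention = aged / original * 100
= 17.2 / 26.5 * 100
= 64.9%

64.9%


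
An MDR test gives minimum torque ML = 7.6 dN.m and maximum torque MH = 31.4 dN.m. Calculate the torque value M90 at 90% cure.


M90 = ML + 0.9 * (MH - ML)
M90 = 7.6 + 0.9 * (31.4 - 7.6)
M90 = 7.6 + 0.9 * 23.8
M90 = 29.02 dN.m

29.02 dN.m


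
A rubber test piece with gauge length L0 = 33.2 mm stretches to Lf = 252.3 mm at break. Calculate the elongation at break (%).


Elongation = (Lf - L0) / L0 * 100
= (252.3 - 33.2) / 33.2 * 100
= 219.1 / 33.2 * 100
= 659.9%

659.9%


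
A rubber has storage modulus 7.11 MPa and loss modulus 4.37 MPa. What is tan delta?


tan delta = E'' / E'
= 4.37 / 7.11
= 0.6146

tan delta = 0.6146


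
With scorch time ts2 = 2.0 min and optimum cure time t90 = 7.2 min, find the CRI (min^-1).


CRI = 100 / (t90 - ts2)
= 100 / (7.2 - 2.0)
= 100 / 5.2
= 19.23 min^-1

19.23 min^-1


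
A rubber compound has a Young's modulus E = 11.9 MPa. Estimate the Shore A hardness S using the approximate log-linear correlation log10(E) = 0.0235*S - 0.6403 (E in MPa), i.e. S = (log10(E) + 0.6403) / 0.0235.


log10(E) = 0.0235*S - 0.6403  =>  S = (log10(E) + 0.6403) / 0.0235
log10(11.9) = 1.075547
S = (1.075547 + 0.6403) / 0.0235 = 1.715847 / 0.0235
S = 73.0

Shore A = 73.0


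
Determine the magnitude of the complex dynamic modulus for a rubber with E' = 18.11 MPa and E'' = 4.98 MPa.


|E*| = sqrt(E'^2 + E''^2)
= sqrt(18.11^2 + 4.98^2)
= sqrt(327.9721 + 24.8004)
= 18.782 MPa

18.782 MPa


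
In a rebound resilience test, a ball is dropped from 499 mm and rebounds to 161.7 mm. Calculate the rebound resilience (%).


Resilience = h_rebound / h_drop * 100
= 161.7 / 499 * 100
= 32.4%

32.4%


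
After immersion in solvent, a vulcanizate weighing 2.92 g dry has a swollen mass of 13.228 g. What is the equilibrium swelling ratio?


Q = W_swollen / W_dry
Q = 13.228 / 2.92
Q = 4.53

Q = 4.53


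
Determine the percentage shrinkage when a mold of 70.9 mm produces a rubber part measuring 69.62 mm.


Shrinkage = (mold - part) / mold * 100
= (70.9 - 69.62) / 70.9 * 100
= 1.28 / 70.9 * 100
= 1.81%

1.81%


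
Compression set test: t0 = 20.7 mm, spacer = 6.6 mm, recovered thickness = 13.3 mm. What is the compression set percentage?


CS = (t0 - recovered) / (t0 - ts) * 100
= (20.7 - 13.3) / (20.7 - 6.6) * 100
= 7.4 / 14.1 * 100
= 52.5%

52.5%


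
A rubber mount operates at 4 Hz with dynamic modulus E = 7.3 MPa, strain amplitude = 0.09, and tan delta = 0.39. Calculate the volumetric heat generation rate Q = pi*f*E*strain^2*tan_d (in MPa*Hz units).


Q = pi * f * E * strain^2 * tan_d
= pi * 4 * 7.3 * 0.09^2 * 0.39
= pi * 4 * 7.3 * 0.0081 * 0.39
= 0.2898

Q = 0.2898


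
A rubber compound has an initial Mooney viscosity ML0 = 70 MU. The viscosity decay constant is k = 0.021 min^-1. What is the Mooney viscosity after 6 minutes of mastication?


ML = ML0 * exp(-k * t)
ML = 70 * exp(-0.021 * 6)
ML = 70 * 0.8816
ML = 61.71 MU

61.71 MU


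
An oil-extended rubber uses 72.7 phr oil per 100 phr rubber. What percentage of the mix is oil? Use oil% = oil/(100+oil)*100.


Oil % = oil / (100 + oil) * 100
= 72.7 / (100 + 72.7) * 100
= 72.7 / 172.7 * 100
= 42.1%

42.1%


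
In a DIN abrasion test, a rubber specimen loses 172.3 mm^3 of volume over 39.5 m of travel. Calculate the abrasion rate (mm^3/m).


Rate = volume_loss / distance
= 172.3 / 39.5
= 4.362 mm^3/m

4.362 mm^3/m


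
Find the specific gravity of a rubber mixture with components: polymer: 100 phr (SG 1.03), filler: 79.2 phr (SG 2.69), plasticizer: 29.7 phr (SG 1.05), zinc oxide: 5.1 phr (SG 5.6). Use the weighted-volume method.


Sum of weights = 214.0
Volume contributions:
  polymer: 100/1.03 = 97.0874
  filler: 79.2/2.69 = 29.4424
  plasticizer: 29.7/1.05 = 28.2857
  zinc oxide: 5.1/5.6 = 0.9107
Sum of volumes = 155.7262
SG = 214.0 / 155.7262 = 1.374

SG = 1.374


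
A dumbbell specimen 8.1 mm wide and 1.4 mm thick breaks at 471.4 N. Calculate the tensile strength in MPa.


Area = width * thickness = 8.1 * 1.4 = 11.34 mm^2
TS = force / area = 471.4 / 11.34 = 41.57 MPa

41.57 MPa


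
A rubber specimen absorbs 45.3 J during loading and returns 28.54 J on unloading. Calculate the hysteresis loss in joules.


Hysteresis loss = loading - unloading
= 45.3 - 28.54
= 16.76 J

16.76 J


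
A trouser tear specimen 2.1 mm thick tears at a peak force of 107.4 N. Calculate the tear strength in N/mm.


Tear strength = force / thickness
= 107.4 / 2.1
= 51.14 N/mm

51.14 N/mm


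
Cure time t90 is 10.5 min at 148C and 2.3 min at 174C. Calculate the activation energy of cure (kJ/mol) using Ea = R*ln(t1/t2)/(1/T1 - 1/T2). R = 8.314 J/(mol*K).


T1 = 421.15 K, T2 = 447.15 K
1/T1 - 1/T2 = 1.3806e-04
ln(t1/t2) = ln(10.5/2.3) = 1.5185
Ea = 8.314 * 1.5185 / 1.3806e-04 = 91439.0747 J/mol
Ea = 91.44 kJ/mol

91.44 kJ/mol


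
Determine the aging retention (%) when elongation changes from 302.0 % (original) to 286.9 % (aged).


Retention = aged / original * 100
= 286.9 / 302.0 * 100
= 95.0%

95.0%


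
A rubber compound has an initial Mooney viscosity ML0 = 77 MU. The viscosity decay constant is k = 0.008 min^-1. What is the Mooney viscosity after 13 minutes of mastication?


ML = ML0 * exp(-k * t)
ML = 77 * exp(-0.008 * 13)
ML = 77 * 0.9012
ML = 69.39 MU

69.39 MU


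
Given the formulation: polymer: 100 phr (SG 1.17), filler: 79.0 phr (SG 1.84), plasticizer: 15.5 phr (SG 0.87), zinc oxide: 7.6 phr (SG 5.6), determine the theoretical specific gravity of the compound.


Sum of weights = 202.1
Volume contributions:
  polymer: 100/1.17 = 85.4701
  filler: 79.0/1.84 = 42.9348
  plasticizer: 15.5/0.87 = 17.8161
  zinc oxide: 7.6/5.6 = 1.3571
Sum of volumes = 147.5781
SG = 202.1 / 147.5781 = 1.369

SG = 1.369


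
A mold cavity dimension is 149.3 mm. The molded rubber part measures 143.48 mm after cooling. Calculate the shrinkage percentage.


Shrinkage = (mold - part) / mold * 100
= (149.3 - 143.48) / 149.3 * 100
= 5.82 / 149.3 * 100
= 3.9%

3.9%


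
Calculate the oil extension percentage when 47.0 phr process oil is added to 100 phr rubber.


Oil % = oil / (100 + oil) * 100
= 47.0 / (100 + 47.0) * 100
= 47.0 / 147.0 * 100
= 31.97%

31.97%


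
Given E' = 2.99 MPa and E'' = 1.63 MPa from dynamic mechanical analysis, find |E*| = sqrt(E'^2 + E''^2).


|E*| = sqrt(E'^2 + E''^2)
= sqrt(2.99^2 + 1.63^2)
= sqrt(8.9401 + 2.6569)
= 3.405 MPa

3.405 MPa


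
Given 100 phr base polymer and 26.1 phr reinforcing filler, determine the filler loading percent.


Filler % = filler / (rubber + filler) * 100
= 26.1 / (100 + 26.1) * 100
= 26.1 / 126.1 * 100
= 20.7%

20.7%


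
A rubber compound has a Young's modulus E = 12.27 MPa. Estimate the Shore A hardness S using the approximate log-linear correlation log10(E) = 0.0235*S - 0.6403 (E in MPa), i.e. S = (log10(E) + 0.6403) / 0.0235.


log10(E) = 0.0235*S - 0.6403  =>  S = (log10(E) + 0.6403) / 0.0235
log10(12.27) = 1.088845
S = (1.088845 + 0.6403) / 0.0235 = 1.729145 / 0.0235
S = 73.6

Shore A = 73.6


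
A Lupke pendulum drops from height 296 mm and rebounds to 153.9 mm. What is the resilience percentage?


Resilience = h_rebound / h_drop * 100
= 153.9 / 296 * 100
= 52.0%

52.0%


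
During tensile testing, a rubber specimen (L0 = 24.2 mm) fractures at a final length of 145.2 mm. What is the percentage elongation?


Elongation = (Lf - L0) / L0 * 100
= (145.2 - 24.2) / 24.2 * 100
= 121.0 / 24.2 * 100
= 500.0%

500.0%


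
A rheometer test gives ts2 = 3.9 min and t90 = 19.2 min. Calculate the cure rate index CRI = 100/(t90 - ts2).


CRI = 100 / (t90 - ts2)
= 100 / (19.2 - 3.9)
= 100 / 15.3
= 6.54 min^-1

6.54 min^-1


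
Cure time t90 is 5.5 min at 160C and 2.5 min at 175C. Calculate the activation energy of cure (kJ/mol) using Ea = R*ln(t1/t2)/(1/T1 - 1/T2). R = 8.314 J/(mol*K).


T1 = 433.15 K, T2 = 448.15 K
1/T1 - 1/T2 = 7.7273e-05
ln(t1/t2) = ln(5.5/2.5) = 0.7885
Ea = 8.314 * 0.7885 / 7.7273e-05 = 84831.8020 J/mol
Ea = 84.83 kJ/mol

84.83 kJ/mol


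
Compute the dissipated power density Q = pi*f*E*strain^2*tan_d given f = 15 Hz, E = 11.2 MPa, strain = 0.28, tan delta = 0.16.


Q = pi * f * E * strain^2 * tan_d
= pi * 15 * 11.2 * 0.28^2 * 0.16
= pi * 15 * 11.2 * 0.0784 * 0.16
= 6.6206

Q = 6.6206


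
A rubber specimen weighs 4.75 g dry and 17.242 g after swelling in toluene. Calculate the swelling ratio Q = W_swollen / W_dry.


Q = W_swollen / W_dry
Q = 17.242 / 4.75
Q = 3.63

Q = 3.63


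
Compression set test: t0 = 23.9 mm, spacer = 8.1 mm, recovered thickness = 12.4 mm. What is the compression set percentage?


CS = (t0 - recovered) / (t0 - ts) * 100
= (23.9 - 12.4) / (23.9 - 8.1) * 100
= 11.5 / 15.8 * 100
= 72.8%

72.8%


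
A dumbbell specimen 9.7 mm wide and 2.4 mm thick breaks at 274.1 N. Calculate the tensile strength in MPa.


Area = width * thickness = 9.7 * 2.4 = 23.28 mm^2
TS = force / area = 274.1 / 23.28 = 11.77 MPa

11.77 MPa


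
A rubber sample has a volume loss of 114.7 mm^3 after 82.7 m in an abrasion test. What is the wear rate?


Rate = volume_loss / distance
= 114.7 / 82.7
= 1.387 mm^3/m

1.387 mm^3/m


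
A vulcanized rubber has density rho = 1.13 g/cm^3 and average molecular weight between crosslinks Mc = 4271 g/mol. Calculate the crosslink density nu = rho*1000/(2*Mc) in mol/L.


nu = rho * 1000 / (2 * Mc)
nu = 1.13 * 1000 / (2 * 4271)
nu = 1130.0 / 8542
nu = 0.1323 mol/L

0.1323 mol/L


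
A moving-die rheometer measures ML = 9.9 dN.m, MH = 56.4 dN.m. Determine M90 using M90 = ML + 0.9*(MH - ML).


M90 = ML + 0.9 * (MH - ML)
M90 = 9.9 + 0.9 * (56.4 - 9.9)
M90 = 9.9 + 0.9 * 46.5
M90 = 51.75 dN.m

51.75 dN.m


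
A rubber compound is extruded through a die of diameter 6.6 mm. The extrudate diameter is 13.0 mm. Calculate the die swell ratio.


Die swell ratio = D_extrudate / D_die
= 13.0 / 6.6
= 1.97

Die swell = 1.97


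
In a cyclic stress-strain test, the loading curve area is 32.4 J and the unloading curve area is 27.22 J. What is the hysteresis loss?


Hysteresis loss = loading - unloading
= 32.4 - 27.22
= 5.18 J

5.18 J


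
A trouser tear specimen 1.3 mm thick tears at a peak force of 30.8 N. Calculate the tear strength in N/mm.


Tear strength = force / thickness
= 30.8 / 1.3
= 23.69 N/mm

23.69 N/mm


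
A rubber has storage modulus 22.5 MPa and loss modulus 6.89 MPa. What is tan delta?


tan delta = E'' / E'
= 6.89 / 22.5
= 0.3062

tan delta = 0.3062


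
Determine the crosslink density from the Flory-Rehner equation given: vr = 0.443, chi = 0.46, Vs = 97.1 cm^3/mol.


ln(1 - vr) = ln(1 - 0.443) = -0.5852
Numerator = -((-0.5852) + 0.443 + 0.46 * 0.443^2) = 0.0519
Denominator = 97.1 * (0.443^(1/3) - 0.443/2) = 52.5132
nu = 0.0519 / 52.5132 = 9.8862e-04 mol/cm^3

9.8862e-04 mol/cm^3


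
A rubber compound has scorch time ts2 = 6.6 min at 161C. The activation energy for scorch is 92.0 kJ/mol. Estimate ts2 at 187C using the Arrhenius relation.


Convert temperatures: T1 = 161 + 273.15 = 434.15 K, T2 = 187 + 273.15 = 460.15 K
ts2_new = 6.6 * exp(92000 / 8.314 * (1/460.15 - 1/434.15))
1/T2 - 1/T1 = -1.3015e-04
ts2_new = 1.56 min

1.56 min


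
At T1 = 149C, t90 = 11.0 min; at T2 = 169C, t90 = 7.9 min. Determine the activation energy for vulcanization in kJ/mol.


T1 = 422.15 K, T2 = 442.15 K
1/T1 - 1/T2 = 1.0715e-04
ln(t1/t2) = ln(11.0/7.9) = 0.3310
Ea = 8.314 * 0.3310 / 1.0715e-04 = 25685.4453 J/mol
Ea = 25.69 kJ/mol

25.69 kJ/mol


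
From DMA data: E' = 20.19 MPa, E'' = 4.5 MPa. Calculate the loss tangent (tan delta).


tan delta = E'' / E'
= 4.5 / 20.19
= 0.2229

tan delta = 0.2229


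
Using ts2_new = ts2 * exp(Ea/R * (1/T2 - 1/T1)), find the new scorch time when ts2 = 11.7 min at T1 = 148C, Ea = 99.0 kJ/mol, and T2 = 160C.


Convert temperatures: T1 = 148 + 273.15 = 421.15 K, T2 = 160 + 273.15 = 433.15 K
ts2_new = 11.7 * exp(99000 / 8.314 * (1/433.15 - 1/421.15))
1/T2 - 1/T1 = -6.5782e-05
ts2_new = 5.35 min

5.35 min


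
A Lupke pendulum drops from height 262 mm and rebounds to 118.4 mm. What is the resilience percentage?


Resilience = h_rebound / h_drop * 100
= 118.4 / 262 * 100
= 45.2%

45.2%


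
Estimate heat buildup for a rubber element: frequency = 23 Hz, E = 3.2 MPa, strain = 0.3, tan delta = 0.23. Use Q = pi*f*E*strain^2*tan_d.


Q = pi * f * E * strain^2 * tan_d
= pi * 23 * 3.2 * 0.3^2 * 0.23
= pi * 23 * 3.2 * 0.0900 * 0.23
= 4.7863

Q = 4.7863


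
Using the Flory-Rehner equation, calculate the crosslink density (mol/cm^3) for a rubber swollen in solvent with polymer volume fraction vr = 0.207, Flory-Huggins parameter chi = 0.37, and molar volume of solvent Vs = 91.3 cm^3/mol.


ln(1 - vr) = ln(1 - 0.207) = -0.2319
Numerator = -((-0.2319) + 0.207 + 0.37 * 0.207^2) = 0.0091
Denominator = 91.3 * (0.207^(1/3) - 0.207/2) = 44.5588
nu = 0.0091 / 44.5588 = 2.0373e-04 mol/cm^3

2.0373e-04 mol/cm^3


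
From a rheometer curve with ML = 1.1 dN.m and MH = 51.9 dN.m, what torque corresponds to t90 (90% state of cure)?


M90 = ML + 0.9 * (MH - ML)
M90 = 1.1 + 0.9 * (51.9 - 1.1)
M90 = 1.1 + 0.9 * 50.8
M90 = 46.82 dN.m

46.82 dN.m


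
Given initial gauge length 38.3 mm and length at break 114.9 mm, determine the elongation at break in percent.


Elongation = (Lf - L0) / L0 * 100
= (114.9 - 38.3) / 38.3 * 100
= 76.6 / 38.3 * 100
= 200.0%

200.0%


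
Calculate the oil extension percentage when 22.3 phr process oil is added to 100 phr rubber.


Oil % = oil / (100 + oil) * 100
= 22.3 / (100 + 22.3) * 100
= 22.3 / 122.3 * 100
= 18.23%

18.23%


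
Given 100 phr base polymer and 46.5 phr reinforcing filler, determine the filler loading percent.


Filler % = filler / (rubber + filler) * 100
= 46.5 / (100 + 46.5) * 100
= 46.5 / 146.5 * 100
= 31.74%

31.74%


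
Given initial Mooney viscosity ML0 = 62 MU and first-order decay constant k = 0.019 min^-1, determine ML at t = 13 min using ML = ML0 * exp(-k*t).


ML = ML0 * exp(-k * t)
ML = 62 * exp(-0.019 * 13)
ML = 62 * 0.7811
ML = 48.43 MU

48.43 MU


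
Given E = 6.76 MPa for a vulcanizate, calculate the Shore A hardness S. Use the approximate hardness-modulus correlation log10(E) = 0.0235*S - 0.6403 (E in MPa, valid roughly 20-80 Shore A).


log10(E) = 0.0235*S - 0.6403  =>  S = (log10(E) + 0.6403) / 0.0235
log10(6.76) = 0.829947
S = (0.829947 + 0.6403) / 0.0235 = 1.470247 / 0.0235
S = 62.6

Shore A = 62.6


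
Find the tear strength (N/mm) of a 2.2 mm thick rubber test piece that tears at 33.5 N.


Tear strength = force / thickness
= 33.5 / 2.2
= 15.23 N/mm

15.23 N/mm


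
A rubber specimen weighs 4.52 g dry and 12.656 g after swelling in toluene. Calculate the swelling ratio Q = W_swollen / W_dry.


Q = W_swollen / W_dry
Q = 12.656 / 4.52
Q = 2.8

Q = 2.8


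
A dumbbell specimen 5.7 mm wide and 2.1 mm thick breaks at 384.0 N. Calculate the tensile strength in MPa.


Area = width * thickness = 5.7 * 2.1 = 11.97 mm^2
TS = force / area = 384.0 / 11.97 = 32.08 MPa

32.08 MPa


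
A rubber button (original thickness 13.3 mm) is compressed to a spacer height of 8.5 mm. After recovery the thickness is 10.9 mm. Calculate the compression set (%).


CS = (t0 - recovered) / (t0 - ts) * 100
= (13.3 - 10.9) / (13.3 - 8.5) * 100
= 2.4 / 4.8 * 100
= 50.0%

50.0%


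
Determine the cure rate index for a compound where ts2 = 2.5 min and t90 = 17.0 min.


CRI = 100 / (t90 - ts2)
= 100 / (17.0 - 2.5)
= 100 / 14.5
= 6.9 min^-1

6.9 min^-1


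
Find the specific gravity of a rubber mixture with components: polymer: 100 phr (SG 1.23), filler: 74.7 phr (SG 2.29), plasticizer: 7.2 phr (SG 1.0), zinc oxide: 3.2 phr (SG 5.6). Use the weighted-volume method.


Sum of weights = 185.1
Volume contributions:
  polymer: 100/1.23 = 81.3008
  filler: 74.7/2.29 = 32.6201
  plasticizer: 7.2/1.0 = 7.2000
  zinc oxide: 3.2/5.6 = 0.5714
Sum of volumes = 121.6923
SG = 185.1 / 121.6923 = 1.521

SG = 1.521


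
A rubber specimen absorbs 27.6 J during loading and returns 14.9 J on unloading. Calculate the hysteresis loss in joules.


Hysteresis loss = loading - unloading
= 27.6 - 14.9
= 12.7 J

12.7 J


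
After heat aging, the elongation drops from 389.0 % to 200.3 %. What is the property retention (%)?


Retention = aged / original * 100
= 200.3 / 389.0 * 100
= 51.5%

51.5%


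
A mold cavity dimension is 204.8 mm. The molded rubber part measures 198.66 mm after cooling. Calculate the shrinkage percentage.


Shrinkage = (mold - part) / mold * 100
= (204.8 - 198.66) / 204.8 * 100
= 6.14 / 204.8 * 100
= 3.0%

3.0%


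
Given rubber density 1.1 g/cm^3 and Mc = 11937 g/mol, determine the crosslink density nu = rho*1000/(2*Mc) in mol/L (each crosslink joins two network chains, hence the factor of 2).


nu = rho * 1000 / (2 * Mc)
nu = 1.1 * 1000 / (2 * 11937)
nu = 1100.0 / 23874
nu = 0.0461 mol/L

0.0461 mol/L


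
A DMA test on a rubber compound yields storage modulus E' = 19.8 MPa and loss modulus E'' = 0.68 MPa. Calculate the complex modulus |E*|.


|E*| = sqrt(E'^2 + E''^2)
= sqrt(19.8^2 + 0.68^2)
= sqrt(392.0400 + 0.4624)
= 19.812 MPa

19.812 MPa


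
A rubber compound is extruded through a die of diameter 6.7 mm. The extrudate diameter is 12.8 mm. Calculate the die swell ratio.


Die swell ratio = D_extrudate / D_die
= 12.8 / 6.7
= 1.91

Die swell = 1.91


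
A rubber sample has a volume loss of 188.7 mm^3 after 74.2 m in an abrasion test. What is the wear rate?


Rate = volume_loss / distance
= 188.7 / 74.2
= 2.543 mm^3/m

2.543 mm^3/m


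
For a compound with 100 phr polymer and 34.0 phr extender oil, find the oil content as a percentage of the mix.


Oil % = oil / (100 + oil) * 100
= 34.0 / (100 + 34.0) * 100
= 34.0 / 134.0 * 100
= 25.37%

25.37%


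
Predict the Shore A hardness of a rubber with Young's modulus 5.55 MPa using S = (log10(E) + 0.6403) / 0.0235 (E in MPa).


log10(E) = 0.0235*S - 0.6403  =>  S = (log10(E) + 0.6403) / 0.0235
log10(5.55) = 0.744293
S = (0.744293 + 0.6403) / 0.0235 = 1.384593 / 0.0235
S = 58.9

Shore A = 58.9


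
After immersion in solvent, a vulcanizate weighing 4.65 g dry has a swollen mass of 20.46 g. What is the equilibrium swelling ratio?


Q = W_swollen / W_dry
Q = 20.46 / 4.65
Q = 4.4

Q = 4.4


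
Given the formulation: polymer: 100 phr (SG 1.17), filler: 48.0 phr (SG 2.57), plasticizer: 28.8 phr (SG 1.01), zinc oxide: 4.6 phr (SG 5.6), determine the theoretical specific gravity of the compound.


Sum of weights = 181.4
Volume contributions:
  polymer: 100/1.17 = 85.4701
  filler: 48.0/2.57 = 18.6770
  plasticizer: 28.8/1.01 = 28.5149
  zinc oxide: 4.6/5.6 = 0.8214
Sum of volumes = 133.4834
SG = 181.4 / 133.4834 = 1.359

SG = 1.359


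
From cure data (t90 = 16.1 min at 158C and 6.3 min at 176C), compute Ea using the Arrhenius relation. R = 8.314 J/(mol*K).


T1 = 431.15 K, T2 = 449.15 K
1/T1 - 1/T2 = 9.2951e-05
ln(t1/t2) = ln(16.1/6.3) = 0.9383
Ea = 8.314 * 0.9383 / 9.2951e-05 = 83923.7677 J/mol
Ea = 83.92 kJ/mol

83.92 kJ/mol


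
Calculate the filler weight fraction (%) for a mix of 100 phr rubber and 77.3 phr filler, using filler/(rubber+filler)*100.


Filler % = filler / (rubber + filler) * 100
= 77.3 / (100 + 77.3) * 100
= 77.3 / 177.3 * 100
= 43.6%

43.6%


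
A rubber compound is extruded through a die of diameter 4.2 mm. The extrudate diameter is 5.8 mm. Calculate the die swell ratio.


Die swell ratio = D_extrudate / D_die
= 5.8 / 4.2
= 1.381

Die swell = 1.381


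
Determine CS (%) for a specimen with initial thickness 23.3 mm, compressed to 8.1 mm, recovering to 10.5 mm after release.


CS = (t0 - recovered) / (t0 - ts) * 100
= (23.3 - 10.5) / (23.3 - 8.1) * 100
= 12.8 / 15.2 * 100
= 84.2%

84.2%


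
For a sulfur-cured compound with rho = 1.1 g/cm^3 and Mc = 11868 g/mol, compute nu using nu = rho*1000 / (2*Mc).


nu = rho * 1000 / (2 * Mc)
nu = 1.1 * 1000 / (2 * 11868)
nu = 1100.0 / 23736
nu = 0.0463 mol/L

0.0463 mol/L


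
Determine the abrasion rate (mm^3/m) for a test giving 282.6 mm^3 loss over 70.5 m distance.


Rate = volume_loss / distance
= 282.6 / 70.5
= 4.009 mm^3/m

4.009 mm^3/m


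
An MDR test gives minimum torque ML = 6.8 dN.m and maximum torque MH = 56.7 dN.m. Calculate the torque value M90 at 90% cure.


M90 = ML + 0.9 * (MH - ML)
M90 = 6.8 + 0.9 * (56.7 - 6.8)
M90 = 6.8 + 0.9 * 49.9
M90 = 51.71 dN.m

51.71 dN.m


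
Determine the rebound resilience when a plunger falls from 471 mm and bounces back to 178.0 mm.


Resilience = h_rebound / h_drop * 100
= 178.0 / 471 * 100
= 37.8%

37.8%


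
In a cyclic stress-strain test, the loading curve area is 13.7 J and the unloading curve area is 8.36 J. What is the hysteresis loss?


Hysteresis loss = loading - unloading
= 13.7 - 8.36
= 5.34 J

5.34 J


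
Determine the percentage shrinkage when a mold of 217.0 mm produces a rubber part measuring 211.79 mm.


Shrinkage = (mold - part) / mold * 100
= (217.0 - 211.79) / 217.0 * 100
= 5.21 / 217.0 * 100
= 2.4%

2.4%


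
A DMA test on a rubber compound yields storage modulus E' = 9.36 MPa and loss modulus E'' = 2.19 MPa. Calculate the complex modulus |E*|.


|E*| = sqrt(E'^2 + E''^2)
= sqrt(9.36^2 + 2.19^2)
= sqrt(87.6096 + 4.7961)
= 9.613 MPa

9.613 MPa


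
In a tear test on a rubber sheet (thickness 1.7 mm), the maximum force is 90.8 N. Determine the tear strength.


Tear strength = force / thickness
= 90.8 / 1.7
= 53.41 N/mm

53.41 N/mm


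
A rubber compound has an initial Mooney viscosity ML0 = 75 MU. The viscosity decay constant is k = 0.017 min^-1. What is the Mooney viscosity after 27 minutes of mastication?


ML = ML0 * exp(-k * t)
ML = 75 * exp(-0.017 * 27)
ML = 75 * 0.6319
ML = 47.39 MU

47.39 MU


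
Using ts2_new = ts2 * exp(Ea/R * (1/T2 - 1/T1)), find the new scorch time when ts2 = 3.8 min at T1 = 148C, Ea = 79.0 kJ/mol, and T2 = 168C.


Convert temperatures: T1 = 148 + 273.15 = 421.15 K, T2 = 168 + 273.15 = 441.15 K
ts2_new = 3.8 * exp(79000 / 8.314 * (1/441.15 - 1/421.15))
1/T2 - 1/T1 = -1.0765e-04
ts2_new = 1.37 min

1.37 min


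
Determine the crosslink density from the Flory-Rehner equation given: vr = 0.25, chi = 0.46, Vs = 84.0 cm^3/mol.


ln(1 - vr) = ln(1 - 0.25) = -0.2877
Numerator = -((-0.2877) + 0.25 + 0.46 * 0.25^2) = 0.0089
Denominator = 84.0 * (0.25^(1/3) - 0.25/2) = 42.4167
nu = 0.0089 / 42.4167 = 2.1058e-04 mol/cm^3

2.1058e-04 mol/cm^3


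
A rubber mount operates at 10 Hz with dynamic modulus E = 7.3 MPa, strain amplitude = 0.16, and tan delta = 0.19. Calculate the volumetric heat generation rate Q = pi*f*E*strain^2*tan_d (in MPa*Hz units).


Q = pi * f * E * strain^2 * tan_d
= pi * 10 * 7.3 * 0.16^2 * 0.19
= pi * 10 * 7.3 * 0.0256 * 0.19
= 1.1155

Q = 1.1155


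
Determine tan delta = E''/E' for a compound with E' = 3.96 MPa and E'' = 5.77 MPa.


tan delta = E'' / E'
= 5.77 / 3.96
= 1.4571

tan delta = 1.4571


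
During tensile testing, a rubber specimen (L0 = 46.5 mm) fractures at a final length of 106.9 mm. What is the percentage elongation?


Elongation = (Lf - L0) / L0 * 100
= (106.9 - 46.5) / 46.5 * 100
= 60.4 / 46.5 * 100
= 129.9%

129.9%


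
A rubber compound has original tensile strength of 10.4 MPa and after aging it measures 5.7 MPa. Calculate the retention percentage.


Retention = aged / original * 100
= 5.7 / 10.4 * 100
= 54.8%

54.8%


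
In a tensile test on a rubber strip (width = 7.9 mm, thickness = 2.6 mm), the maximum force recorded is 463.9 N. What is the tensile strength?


Area = width * thickness = 7.9 * 2.6 = 20.54 mm^2
TS = force / area = 463.9 / 20.54 = 22.59 MPa

22.59 MPa


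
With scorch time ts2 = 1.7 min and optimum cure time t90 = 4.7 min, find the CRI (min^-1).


CRI = 100 / (t90 - ts2)
= 100 / (4.7 - 1.7)
= 100 / 3.0
= 33.33 min^-1

33.33 min^-1


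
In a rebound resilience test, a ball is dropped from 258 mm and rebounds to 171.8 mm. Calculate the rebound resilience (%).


Resilience = h_rebound / h_drop * 100
= 171.8 / 258 * 100
= 66.6%

66.6%


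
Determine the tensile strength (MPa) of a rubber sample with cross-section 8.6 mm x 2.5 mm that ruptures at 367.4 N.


Area = width * thickness = 8.6 * 2.5 = 21.5 mm^2
TS = force / area = 367.4 / 21.5 = 17.09 MPa

17.09 MPa


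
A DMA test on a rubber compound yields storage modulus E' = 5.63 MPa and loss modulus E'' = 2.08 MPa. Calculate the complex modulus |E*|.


|E*| = sqrt(E'^2 + E''^2)
= sqrt(5.63^2 + 2.08^2)
= sqrt(31.6969 + 4.3264)
= 6.002 MPa

6.002 MPa


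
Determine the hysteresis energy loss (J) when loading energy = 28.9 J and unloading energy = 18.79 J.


Hysteresis loss = loading - unloading
= 28.9 - 18.79
= 10.11 J

10.11 J


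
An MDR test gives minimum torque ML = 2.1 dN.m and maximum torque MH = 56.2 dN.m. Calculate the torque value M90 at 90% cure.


M90 = ML + 0.9 * (MH - ML)
M90 = 2.1 + 0.9 * (56.2 - 2.1)
M90 = 2.1 + 0.9 * 54.1
M90 = 50.79 dN.m

50.79 dN.m


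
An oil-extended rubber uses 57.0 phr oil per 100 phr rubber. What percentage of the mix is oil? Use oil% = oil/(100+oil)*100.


Oil % = oil / (100 + oil) * 100
= 57.0 / (100 + 57.0) * 100
= 57.0 / 157.0 * 100
= 36.31%

36.31%


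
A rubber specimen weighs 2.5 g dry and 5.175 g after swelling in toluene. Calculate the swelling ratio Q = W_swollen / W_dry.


Q = W_swollen / W_dry
Q = 5.175 / 2.5
Q = 2.07

Q = 2.07


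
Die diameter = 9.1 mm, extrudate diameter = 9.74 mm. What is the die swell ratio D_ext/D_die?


Die swell ratio = D_extrudate / D_die
= 9.74 / 9.1
= 1.07

Die swell = 1.07


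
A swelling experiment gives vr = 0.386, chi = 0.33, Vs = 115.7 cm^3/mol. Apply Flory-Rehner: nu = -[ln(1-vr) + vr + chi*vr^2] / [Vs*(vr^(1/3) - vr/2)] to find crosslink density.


ln(1 - vr) = ln(1 - 0.386) = -0.4878
Numerator = -((-0.4878) + 0.386 + 0.33 * 0.386^2) = 0.0526
Denominator = 115.7 * (0.386^(1/3) - 0.386/2) = 61.9120
nu = 0.0526 / 61.9120 = 8.4946e-04 mol/cm^3

8.4946e-04 mol/cm^3


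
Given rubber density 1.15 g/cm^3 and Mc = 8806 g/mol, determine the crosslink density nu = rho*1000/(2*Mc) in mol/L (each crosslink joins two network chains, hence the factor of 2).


nu = rho * 1000 / (2 * Mc)
nu = 1.15 * 1000 / (2 * 8806)
nu = 1150.0 / 17612
nu = 0.0653 mol/L

0.0653 mol/L


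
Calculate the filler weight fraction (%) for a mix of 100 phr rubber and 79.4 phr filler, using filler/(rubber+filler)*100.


Filler % = filler / (rubber + filler) * 100
= 79.4 / (100 + 79.4) * 100
= 79.4 / 179.4 * 100
= 44.26%

44.26%


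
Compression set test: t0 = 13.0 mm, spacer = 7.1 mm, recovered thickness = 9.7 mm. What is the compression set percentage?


CS = (t0 - recovered) / (t0 - ts) * 100
= (13.0 - 9.7) / (13.0 - 7.1) * 100
= 3.3 / 5.9 * 100
= 55.9%

55.9%


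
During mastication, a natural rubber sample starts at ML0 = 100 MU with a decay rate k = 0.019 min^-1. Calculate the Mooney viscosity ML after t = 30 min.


ML = ML0 * exp(-k * t)
ML = 100 * exp(-0.019 * 30)
ML = 100 * 0.5655
ML = 56.55 MU

56.55 MU


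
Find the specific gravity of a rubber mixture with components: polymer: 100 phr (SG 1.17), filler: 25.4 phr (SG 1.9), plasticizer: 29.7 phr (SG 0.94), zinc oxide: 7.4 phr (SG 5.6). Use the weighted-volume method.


Sum of weights = 162.5
Volume contributions:
  polymer: 100/1.17 = 85.4701
  filler: 25.4/1.9 = 13.3684
  plasticizer: 29.7/0.94 = 31.5957
  zinc oxide: 7.4/5.6 = 1.3214
Sum of volumes = 131.7557
SG = 162.5 / 131.7557 = 1.233

SG = 1.233


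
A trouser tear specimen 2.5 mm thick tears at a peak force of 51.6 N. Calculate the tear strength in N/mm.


Tear strength = force / thickness
= 51.6 / 2.5
= 20.64 N/mm

20.64 N/mm


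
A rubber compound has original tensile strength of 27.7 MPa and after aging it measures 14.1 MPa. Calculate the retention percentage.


Retention = aged / original * 100
= 14.1 / 27.7 * 100
= 50.9%

50.9%


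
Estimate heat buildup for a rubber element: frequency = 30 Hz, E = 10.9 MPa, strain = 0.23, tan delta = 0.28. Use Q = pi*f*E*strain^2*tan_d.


Q = pi * f * E * strain^2 * tan_d
= pi * 30 * 10.9 * 0.23^2 * 0.28
= pi * 30 * 10.9 * 0.0529 * 0.28
= 15.2164

Q = 15.2164


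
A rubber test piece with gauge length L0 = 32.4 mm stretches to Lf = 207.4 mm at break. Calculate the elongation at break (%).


Elongation = (Lf - L0) / L0 * 100
= (207.4 - 32.4) / 32.4 * 100
= 175.0 / 32.4 * 100
= 540.1%

540.1%


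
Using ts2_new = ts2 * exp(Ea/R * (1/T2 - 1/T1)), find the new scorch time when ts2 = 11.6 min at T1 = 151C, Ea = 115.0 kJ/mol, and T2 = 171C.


Convert temperatures: T1 = 151 + 273.15 = 424.15 K, T2 = 171 + 273.15 = 444.15 K
ts2_new = 11.6 * exp(115000 / 8.314 * (1/444.15 - 1/424.15))
1/T2 - 1/T1 = -1.0616e-04
ts2_new = 2.67 min

2.67 min


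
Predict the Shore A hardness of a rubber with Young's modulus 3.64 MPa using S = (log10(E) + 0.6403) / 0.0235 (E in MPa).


log10(E) = 0.0235*S - 0.6403  =>  S = (log10(E) + 0.6403) / 0.0235
log10(3.64) = 0.561101
S = (0.561101 + 0.6403) / 0.0235 = 1.201401 / 0.0235
S = 51.1

Shore A = 51.1


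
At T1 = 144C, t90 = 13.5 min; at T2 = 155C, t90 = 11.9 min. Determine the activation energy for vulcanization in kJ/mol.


T1 = 417.15 K, T2 = 428.15 K
1/T1 - 1/T2 = 6.1589e-05
ln(t1/t2) = ln(13.5/11.9) = 0.1262
Ea = 8.314 * 0.1262 / 6.1589e-05 = 17029.3163 J/mol
Ea = 17.03 kJ/mol

17.03 kJ/mol


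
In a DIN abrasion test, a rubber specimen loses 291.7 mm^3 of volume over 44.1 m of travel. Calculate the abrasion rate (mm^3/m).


Rate = volume_loss / distance
= 291.7 / 44.1
= 6.615 mm^3/m

6.615 mm^3/m


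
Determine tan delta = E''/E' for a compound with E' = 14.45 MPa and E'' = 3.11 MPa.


tan delta = E'' / E'
= 3.11 / 14.45
= 0.2152

tan delta = 0.2152


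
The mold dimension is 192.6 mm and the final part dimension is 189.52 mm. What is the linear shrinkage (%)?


Shrinkage = (mold - part) / mold * 100
= (192.6 - 189.52) / 192.6 * 100
= 3.08 / 192.6 * 100
= 1.6%

1.6%


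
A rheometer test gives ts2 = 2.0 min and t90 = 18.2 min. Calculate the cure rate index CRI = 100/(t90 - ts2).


CRI = 100 / (t90 - ts2)
= 100 / (18.2 - 2.0)
= 100 / 16.2
= 6.17 min^-1

6.17 min^-1


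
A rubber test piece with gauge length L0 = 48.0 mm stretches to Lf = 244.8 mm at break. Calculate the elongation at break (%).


Elongation = (Lf - L0) / L0 * 100
= (244.8 - 48.0) / 48.0 * 100
= 196.8 / 48.0 * 100
= 410.0%

410.0%


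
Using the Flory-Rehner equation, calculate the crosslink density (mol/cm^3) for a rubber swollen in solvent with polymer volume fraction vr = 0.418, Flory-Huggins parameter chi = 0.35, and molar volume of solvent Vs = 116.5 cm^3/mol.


ln(1 - vr) = ln(1 - 0.418) = -0.5413
Numerator = -((-0.5413) + 0.418 + 0.35 * 0.418^2) = 0.0621
Denominator = 116.5 * (0.418^(1/3) - 0.418/2) = 62.7582
nu = 0.0621 / 62.7582 = 9.9001e-04 mol/cm^3

9.9001e-04 mol/cm^3


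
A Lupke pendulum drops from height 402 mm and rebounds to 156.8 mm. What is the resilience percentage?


Resilience = h_rebound / h_drop * 100
= 156.8 / 402 * 100
= 39.0%

39.0%


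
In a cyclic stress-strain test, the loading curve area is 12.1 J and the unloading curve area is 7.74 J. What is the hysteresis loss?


Hysteresis loss = loading - unloading
= 12.1 - 7.74
= 4.36 J

4.36 J


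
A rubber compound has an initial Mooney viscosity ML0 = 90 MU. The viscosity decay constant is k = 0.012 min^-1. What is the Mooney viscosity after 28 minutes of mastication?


ML = ML0 * exp(-k * t)
ML = 90 * exp(-0.012 * 28)
ML = 90 * 0.7146
ML = 64.32 MU

64.32 MU


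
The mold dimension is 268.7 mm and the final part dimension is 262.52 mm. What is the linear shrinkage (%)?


Shrinkage = (mold - part) / mold * 100
= (268.7 - 262.52) / 268.7 * 100
= 6.18 / 268.7 * 100
= 2.3%

2.3%


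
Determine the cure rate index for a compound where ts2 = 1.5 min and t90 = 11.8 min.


CRI = 100 / (t90 - ts2)
= 100 / (11.8 - 1.5)
= 100 / 10.3
= 9.71 min^-1

9.71 min^-1


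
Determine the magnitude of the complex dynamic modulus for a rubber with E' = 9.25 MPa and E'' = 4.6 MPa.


|E*| = sqrt(E'^2 + E''^2)
= sqrt(9.25^2 + 4.6^2)
= sqrt(85.5625 + 21.1600)
= 10.331 MPa

10.331 MPa


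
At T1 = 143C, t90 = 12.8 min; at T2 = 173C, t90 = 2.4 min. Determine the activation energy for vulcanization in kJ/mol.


T1 = 416.15 K, T2 = 446.15 K
1/T1 - 1/T2 = 1.6158e-04
ln(t1/t2) = ln(12.8/2.4) = 1.6740
Ea = 8.314 * 1.6740 / 1.6158e-04 = 86132.8666 J/mol
Ea = 86.13 kJ/mol

86.13 kJ/mol


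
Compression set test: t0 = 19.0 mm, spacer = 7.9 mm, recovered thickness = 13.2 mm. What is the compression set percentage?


CS = (t0 - recovered) / (t0 - ts) * 100
= (19.0 - 13.2) / (19.0 - 7.9) * 100
= 5.8 / 11.1 * 100
= 52.3%

52.3%


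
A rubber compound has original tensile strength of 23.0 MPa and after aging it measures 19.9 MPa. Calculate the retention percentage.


Retention = aged / original * 100
= 19.9 / 23.0 * 100
= 86.5%

86.5%


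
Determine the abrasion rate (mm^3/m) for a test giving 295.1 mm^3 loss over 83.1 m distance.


Rate = volume_loss / distance
= 295.1 / 83.1
= 3.551 mm^3/m

3.551 mm^3/m


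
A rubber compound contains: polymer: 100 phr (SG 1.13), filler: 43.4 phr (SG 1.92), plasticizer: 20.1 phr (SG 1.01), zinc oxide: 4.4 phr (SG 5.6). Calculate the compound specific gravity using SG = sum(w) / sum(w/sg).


Sum of weights = 167.9
Volume contributions:
  polymer: 100/1.13 = 88.4956
  filler: 43.4/1.92 = 22.6042
  plasticizer: 20.1/1.01 = 19.9010
  zinc oxide: 4.4/5.6 = 0.7857
Sum of volumes = 131.7864
SG = 167.9 / 131.7864 = 1.274

SG = 1.274


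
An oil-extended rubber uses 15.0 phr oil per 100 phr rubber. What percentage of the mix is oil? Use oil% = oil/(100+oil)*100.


Oil % = oil / (100 + oil) * 100
= 15.0 / (100 + 15.0) * 100
= 15.0 / 115.0 * 100
= 13.04%

13.04%


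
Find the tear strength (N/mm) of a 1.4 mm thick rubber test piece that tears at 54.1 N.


Tear strength = force / thickness
= 54.1 / 1.4
= 38.64 N/mm

38.64 N/mm


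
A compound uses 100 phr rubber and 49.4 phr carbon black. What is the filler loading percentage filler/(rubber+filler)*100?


Filler % = filler / (rubber + filler) * 100
= 49.4 / (100 + 49.4) * 100
= 49.4 / 149.4 * 100
= 33.07%

33.07%


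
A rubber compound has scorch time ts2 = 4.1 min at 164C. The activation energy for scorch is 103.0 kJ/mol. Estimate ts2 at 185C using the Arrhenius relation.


Convert temperatures: T1 = 164 + 273.15 = 437.15 K, T2 = 185 + 273.15 = 458.15 K
ts2_new = 4.1 * exp(103000 / 8.314 * (1/458.15 - 1/437.15))
1/T2 - 1/T1 = -1.0485e-04
ts2_new = 1.12 min

1.12 min


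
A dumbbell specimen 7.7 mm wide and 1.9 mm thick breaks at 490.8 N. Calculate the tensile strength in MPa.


Area = width * thickness = 7.7 * 1.9 = 14.63 mm^2
TS = force / area = 490.8 / 14.63 = 33.55 MPa

33.55 MPa


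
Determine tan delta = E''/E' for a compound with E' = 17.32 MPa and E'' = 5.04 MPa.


tan delta = E'' / E'
= 5.04 / 17.32
= 0.291

tan delta = 0.291


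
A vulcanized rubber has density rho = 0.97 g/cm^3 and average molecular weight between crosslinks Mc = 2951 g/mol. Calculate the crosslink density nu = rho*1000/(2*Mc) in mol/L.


nu = rho * 1000 / (2 * Mc)
nu = 0.97 * 1000 / (2 * 2951)
nu = 970.0 / 5902
nu = 0.1644 mol/L

0.1644 mol/L


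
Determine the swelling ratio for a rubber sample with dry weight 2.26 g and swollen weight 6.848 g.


Q = W_swollen / W_dry
Q = 6.848 / 2.26
Q = 3.03

Q = 3.03


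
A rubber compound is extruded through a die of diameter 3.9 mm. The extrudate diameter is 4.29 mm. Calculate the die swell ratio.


Die swell ratio = D_extrudate / D_die
= 4.29 / 3.9
= 1.1

Die swell = 1.1


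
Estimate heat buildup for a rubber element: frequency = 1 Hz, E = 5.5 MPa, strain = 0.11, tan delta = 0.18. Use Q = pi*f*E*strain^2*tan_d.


Q = pi * f * E * strain^2 * tan_d
= pi * 1 * 5.5 * 0.11^2 * 0.18
= pi * 1 * 5.5 * 0.0121 * 0.18
= 0.0376

Q = 0.0376


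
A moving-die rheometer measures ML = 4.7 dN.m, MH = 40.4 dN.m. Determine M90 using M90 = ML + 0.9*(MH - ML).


M90 = ML + 0.9 * (MH - ML)
M90 = 4.7 + 0.9 * (40.4 - 4.7)
M90 = 4.7 + 0.9 * 35.7
M90 = 36.83 dN.m

36.83 dN.m


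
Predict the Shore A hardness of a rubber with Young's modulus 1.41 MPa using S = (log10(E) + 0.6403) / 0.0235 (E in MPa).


log10(E) = 0.0235*S - 0.6403  =>  S = (log10(E) + 0.6403) / 0.0235
log10(1.41) = 0.149219
S = (0.149219 + 0.6403) / 0.0235 = 0.789519 / 0.0235
S = 33.6

Shore A = 33.6


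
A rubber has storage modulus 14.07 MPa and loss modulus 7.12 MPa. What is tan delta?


tan delta = E'' / E'
= 7.12 / 14.07
= 0.506

tan delta = 0.506


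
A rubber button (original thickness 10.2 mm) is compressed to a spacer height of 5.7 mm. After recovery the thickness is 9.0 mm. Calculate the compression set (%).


CS = (t0 - recovered) / (t0 - ts) * 100
= (10.2 - 9.0) / (10.2 - 5.7) * 100
= 1.2 / 4.5 * 100
= 26.7%

26.7%


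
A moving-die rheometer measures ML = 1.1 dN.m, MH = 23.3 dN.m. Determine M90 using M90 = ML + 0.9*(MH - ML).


M90 = ML + 0.9 * (MH - ML)
M90 = 1.1 + 0.9 * (23.3 - 1.1)
M90 = 1.1 + 0.9 * 22.2
M90 = 21.08 dN.m

21.08 dN.m


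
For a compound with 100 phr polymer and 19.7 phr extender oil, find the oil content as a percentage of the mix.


Oil % = oil / (100 + oil) * 100
= 19.7 / (100 + 19.7) * 100
= 19.7 / 119.7 * 100
= 16.46%

16.46%


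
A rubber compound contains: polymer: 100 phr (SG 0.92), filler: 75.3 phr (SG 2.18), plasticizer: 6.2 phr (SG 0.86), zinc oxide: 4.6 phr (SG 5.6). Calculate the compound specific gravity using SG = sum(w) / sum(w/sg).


Sum of weights = 186.1
Volume contributions:
  polymer: 100/0.92 = 108.6957
  filler: 75.3/2.18 = 34.5413
  plasticizer: 6.2/0.86 = 7.2093
  zinc oxide: 4.6/5.6 = 0.8214
Sum of volumes = 151.2677
SG = 186.1 / 151.2677 = 1.23

SG = 1.23


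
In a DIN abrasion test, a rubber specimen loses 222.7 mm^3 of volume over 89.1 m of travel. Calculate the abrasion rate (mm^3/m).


Rate = volume_loss / distance
= 222.7 / 89.1
= 2.499 mm^3/m

2.499 mm^3/m
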